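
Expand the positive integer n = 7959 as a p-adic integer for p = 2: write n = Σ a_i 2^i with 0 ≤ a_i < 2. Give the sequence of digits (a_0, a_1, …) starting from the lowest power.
(a_0, a_1, …) = (1, 1, 1, 0, 1, 0, 0, 0, 1, 1, 1, 1, 1)

Repeated division by 2 gives the digits low-to-high: 7959 = 1 + 1·2^1 + 1·2^2 + 1·2^4 + 1·2^8 + 1·2^9 + 1·2^10 + 1·2^11 + 1·2^12. Digit sequence: (1, 1, 1, 0, 1, 0, 0, 0, 1, 1, 1, 1, 1).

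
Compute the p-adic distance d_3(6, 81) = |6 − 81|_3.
d_3(6, 81) = 1/3

Step 1 — x − y = 6 − 81 = -75. Step 2 — v_3(-75) = 1 (factor: -75 = −(3^1 · 25); the sign does not affect v_p). Step 3 — |x − y|_3 = 3^{-1} = 1/3.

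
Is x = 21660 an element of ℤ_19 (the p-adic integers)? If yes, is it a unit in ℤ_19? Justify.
x ∈ ℤ_19 but not a unit; v_19(x) = 2 > 0

ℤ_19 = {x ∈ ℚ_19 : v_19(x) ≥ 0} and ℤ_19^× = {x ∈ ℤ_19 : v_19(x) = 0}. Here v_19(21660) = v_19(num) − v_19(den) = 2; compare against these criteria.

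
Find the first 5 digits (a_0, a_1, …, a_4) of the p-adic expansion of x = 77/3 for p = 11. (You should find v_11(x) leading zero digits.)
(a_0, …, a_4) = (0, 6, 7, 3, 7)

v_11(77/3) = 1, so a_0 = ... = a_0 = 0. Factor out: x = 11^1 · u with u = 7/3 a unit in ℤ_11. Expand u iteratively via a_{v+i} = u_i mod 11, u_{i+1} = (u_i − a_{v+i})/11:
  u_0 = 7/3;  a_1 = 6;  u_1 = (u_0 − 6)/11 = -1/3
  u_1 = -1/3;  a_2 = 7;  u_2 = (u_1 − 7)/11 = -2/3
  u_2 = -2/3;  a_3 = 3;  u_3 = (u_2 − 3)/11 = -1/3
  u_3 = -1/3;  a_4 = 7;  u_4 = (u_3 − 7)/11 = -2/3
Digits: (0, 6, 7, 3, 7).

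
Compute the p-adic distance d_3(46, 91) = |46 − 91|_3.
d_3(46, 91) = 1/9

Step 1 — x − y = 46 − 91 = -45. Step 2 — v_3(-45) = 2 (factor: -45 = −(3^2 · 5); the sign does not affect v_p). Step 3 — |x − y|_3 = 3^{-2} = 1/9.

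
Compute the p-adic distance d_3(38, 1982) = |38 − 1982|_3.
d_3(38, 1982) = 1/243

Step 1 — x − y = 38 − 1982 = -1944. Step 2 — v_3(-1944) = 5 (factor: -1944 = −(3^5 · 8); the sign does not affect v_p). Step 3 — |x − y|_3 = 3^{-5} = 1/243.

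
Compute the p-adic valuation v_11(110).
v_11(110) = 1

v_11(n) is the largest exponent k such that 11^k divides n. Factor out: 110 = 11^1 · 10. (Sign doesn't affect v_p.) So v_11(110) = 1.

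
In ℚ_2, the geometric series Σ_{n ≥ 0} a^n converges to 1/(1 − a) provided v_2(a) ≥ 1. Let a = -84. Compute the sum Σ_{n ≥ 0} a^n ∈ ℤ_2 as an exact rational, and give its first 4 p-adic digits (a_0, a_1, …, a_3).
Σ a^n = 1/(1 − a) = 1/85;  first 4 digits = (1, 0, 1, 1)

v_2(a) = 2 ≥ 1, so the series converges in ℤ_2 to 1/(1 − a) = 1/(1 − (-84)) = 1/85. Expand this rational in ℤ_2: compute digits iteratively via d_i = x_i mod 2, x_{i+1} = (x_i − d_i)/2. The first 4 digits are (1, 0, 1, 1).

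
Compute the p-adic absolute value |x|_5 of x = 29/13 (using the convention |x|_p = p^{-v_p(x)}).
|29/13|_5 = 1

Step 1 — compute v_5(x) by factoring powers of 5 out of the numerator and denominator: v_5(29/13) = 0. Step 2 — apply |x|_p = p^{-v_p(x)} = 5^{0} = 1.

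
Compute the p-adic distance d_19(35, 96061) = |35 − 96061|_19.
d_19(35, 96061) = 1/6859

Step 1 — x − y = 35 − 96061 = -96026. Step 2 — v_19(-96026) = 3 (factor: -96026 = −(19^3 · 14); the sign does not affect v_p). Step 3 — |x − y|_19 = 19^{-3} = 1/6859.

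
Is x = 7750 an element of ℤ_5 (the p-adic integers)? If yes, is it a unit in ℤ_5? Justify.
x ∈ ℤ_5 but not a unit; v_5(x) = 3 > 0

ℤ_5 = {x ∈ ℚ_5 : v_5(x) ≥ 0} and ℤ_5^× = {x ∈ ℤ_5 : v_5(x) = 0}. Here v_5(7750) = v_5(num) − v_5(den) = 3; compare against these criteria.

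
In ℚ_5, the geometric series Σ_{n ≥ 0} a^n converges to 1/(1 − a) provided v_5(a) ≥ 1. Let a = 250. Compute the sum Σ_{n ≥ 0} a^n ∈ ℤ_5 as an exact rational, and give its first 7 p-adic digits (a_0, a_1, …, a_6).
Σ a^n = 1/(1 − a) = -1/249;  first 7 digits = (1, 0, 0, 2, 0, 0, 4)

v_5(a) = 3 ≥ 1, so the series converges in ℤ_5 to 1/(1 − a) = 1/(1 − 250) = -1/249. Expand this rational in ℤ_5: compute digits iteratively via d_i = x_i mod 5, x_{i+1} = (x_i − d_i)/5. The first 7 digits are (1, 0, 0, 2, 0, 0, 4).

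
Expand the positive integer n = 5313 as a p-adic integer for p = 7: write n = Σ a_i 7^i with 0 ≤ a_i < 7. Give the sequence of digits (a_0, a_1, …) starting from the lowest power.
(a_0, a_1, …) = (0, 3, 3, 1, 2)

Repeated division by 7 gives the digits low-to-high: 5313 = 3·7^1 + 3·7^2 + 1·7^3 + 2·7^4. Digit sequence: (0, 3, 3, 1, 2).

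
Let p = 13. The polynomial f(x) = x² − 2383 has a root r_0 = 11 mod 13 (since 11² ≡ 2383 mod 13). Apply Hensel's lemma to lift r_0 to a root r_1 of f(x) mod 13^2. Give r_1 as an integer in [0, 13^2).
r_1 = 37 (mod 169)

Hensel's recurrence: r_{i+1} = r_i − f(r_i)·(f′(r_i))^{-1} mod 13^{i+2}, with f′(x) = 2x. Iterate:
  r_0 = 11 (mod 13)
  r_1 = 37 (mod 169)
Final: r_1 = 37, and one checks f(r_1) ≡ 0 mod 13^2.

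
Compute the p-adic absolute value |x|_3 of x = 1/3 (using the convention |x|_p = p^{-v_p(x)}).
|1/3|_3 = 3

Step 1 — compute v_3(x) by factoring powers of 3 out of the numerator and denominator: v_3(1/3) = -1. Step 2 — apply |x|_p = p^{-v_p(x)} = 3^{1} = 3.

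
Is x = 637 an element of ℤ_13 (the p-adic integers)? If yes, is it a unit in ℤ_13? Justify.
x ∈ ℤ_13 but not a unit; v_13(x) = 1 > 0

ℤ_13 = {x ∈ ℚ_13 : v_13(x) ≥ 0} and ℤ_13^× = {x ∈ ℤ_13 : v_13(x) = 0}. Here v_13(637) = v_13(num) − v_13(den) = 1; compare against these criteria.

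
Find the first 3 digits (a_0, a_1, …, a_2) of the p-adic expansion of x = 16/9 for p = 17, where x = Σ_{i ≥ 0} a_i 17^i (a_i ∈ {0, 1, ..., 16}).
(a_0, …, a_2) = (15, 3, 13)

v_17(16/9) = 0 (numerator and denominator both coprime to 17), so x ∈ ℤ_17^×. Compute digits iteratively via a_i = x_i mod 17, x_{i+1} = (x_i − a_i)/17, with x_0 = x:
  x_0 = 16/9;  a_0 = 15;  x_1 = (x_0 − 15)/17 = -7/9
  x_1 = -7/9;  a_1 = 3;  x_2 = (x_1 − 3)/17 = -2/9
  x_2 = -2/9;  a_2 = 13;  x_3 = (x_2 − 13)/17 = -7/9
Digits: (15, 3, 13).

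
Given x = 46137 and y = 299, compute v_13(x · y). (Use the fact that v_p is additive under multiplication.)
v_13(13794963) = 4

v_p(x) = 3 (factor: 46137 = 13^3 · 21); v_p(y) = 1 (factor: 299 = 13^1 · 23). Additivity: v_p(xy) = v_p(x) + v_p(y) = 3 + 1 = 4. (Direct check: xy = 13794963 = 13^4 · (483).)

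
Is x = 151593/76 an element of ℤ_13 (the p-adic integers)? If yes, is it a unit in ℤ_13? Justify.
x ∈ ℤ_13 but not a unit; v_13(x) = 3 > 0

ℤ_13 = {x ∈ ℚ_13 : v_13(x) ≥ 0} and ℤ_13^× = {x ∈ ℤ_13 : v_13(x) = 0}. Here v_13(151593/76) = v_13(num) − v_13(den) = 3; compare against these criteria.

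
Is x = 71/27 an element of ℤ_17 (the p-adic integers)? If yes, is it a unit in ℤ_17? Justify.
x ∈ ℤ_17^× (unit); v_17(x) = 0

ℤ_17 = {x ∈ ℚ_17 : v_17(x) ≥ 0} and ℤ_17^× = {x ∈ ℤ_17 : v_17(x) = 0}. Here v_17(71/27) = v_17(num) − v_17(den) = 0; compare against these criteria.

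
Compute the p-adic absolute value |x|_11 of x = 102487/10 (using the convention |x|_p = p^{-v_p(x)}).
|102487/10|_11 = 1/14641

Step 1 — compute v_11(x) by factoring powers of 11 out of the numerator and denominator: v_11(102487/10) = 4. Step 2 — apply |x|_p = p^{-v_p(x)} = 11^{-4} = 1/14641.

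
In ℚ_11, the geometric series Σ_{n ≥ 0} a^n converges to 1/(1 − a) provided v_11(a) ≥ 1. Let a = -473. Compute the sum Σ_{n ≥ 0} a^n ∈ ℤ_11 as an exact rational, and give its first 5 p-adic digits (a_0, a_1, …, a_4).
Σ a^n = 1/(1 − a) = 1/474;  first 5 digits = (1, 1, 8, 3, 4)

v_11(a) = 1 ≥ 1, so the series converges in ℤ_11 to 1/(1 − a) = 1/(1 − (-473)) = 1/474. Expand this rational in ℤ_11: compute digits iteratively via d_i = x_i mod 11, x_{i+1} = (x_i − d_i)/11. The first 5 digits are (1, 1, 8, 3, 4).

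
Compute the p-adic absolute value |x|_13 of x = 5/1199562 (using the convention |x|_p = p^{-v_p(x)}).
|5/1199562|_13 = 28561

Step 1 — compute v_13(x) by factoring powers of 13 out of the numerator and denominator: v_13(5/1199562) = -4. Step 2 — apply |x|_p = p^{-v_p(x)} = 13^{4} = 28561.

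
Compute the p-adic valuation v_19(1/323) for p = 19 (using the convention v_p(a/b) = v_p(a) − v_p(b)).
v_19(1/323) = -1

Factor powers of 19 from the numerator and denominator of the reduced fraction: 1 = 19^0 · 1 and 323 = 19^1 · 17. Apply v_p(a/b) = v_p(a) − v_p(b): v_19(1/323) = 0 − 1 = -1.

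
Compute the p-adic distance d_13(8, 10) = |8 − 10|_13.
d_13(8, 10) = 1

Step 1 — x − y = 8 − 10 = -2. Step 2 — v_13(-2) = 0 (factor: -2 = −(13^0 · 2); the sign does not affect v_p). Step 3 — |x − y|_13 = 13^{0} = 1.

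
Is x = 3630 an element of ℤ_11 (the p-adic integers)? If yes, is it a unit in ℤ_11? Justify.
x ∈ ℤ_11 but not a unit; v_11(x) = 2 > 0

ℤ_11 = {x ∈ ℚ_11 : v_11(x) ≥ 0} and ℤ_11^× = {x ∈ ℤ_11 : v_11(x) = 0}. Here v_11(3630) = v_11(num) − v_11(den) = 2; compare against these criteria.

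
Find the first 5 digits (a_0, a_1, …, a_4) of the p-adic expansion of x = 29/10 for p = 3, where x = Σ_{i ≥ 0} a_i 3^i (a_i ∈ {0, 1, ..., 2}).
(a_0, …, a_4) = (2, 0, 1, 0, 2)

v_3(29/10) = 0 (numerator and denominator both coprime to 3), so x ∈ ℤ_3^×. Compute digits iteratively via a_i = x_i mod 3, x_{i+1} = (x_i − a_i)/3, with x_0 = x:
  x_0 = 29/10;  a_0 = 2;  x_1 = (x_0 − 2)/3 = 3/10
  x_1 = 3/10;  a_1 = 0;  x_2 = (x_1 − 0)/3 = 1/10
  x_2 = 1/10;  a_2 = 1;  x_3 = (x_2 − 1)/3 = -3/10
  x_3 = -3/10;  a_3 = 0;  x_4 = (x_3 − 0)/3 = -1/10
  x_4 = -1/10;  a_4 = 2;  x_5 = (x_4 − 2)/3 = -7/10
Digits: (2, 0, 1, 0, 2).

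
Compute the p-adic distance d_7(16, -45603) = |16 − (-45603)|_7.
d_7(16, -45603) = 1/2401

Step 1 — x − y = 16 − (-45603) = 45619. Step 2 — v_7(45619) = 4 (factor: 45619 = (7^4 · 19); the sign does not affect v_p). Step 3 — |x − y|_7 = 7^{-4} = 1/2401.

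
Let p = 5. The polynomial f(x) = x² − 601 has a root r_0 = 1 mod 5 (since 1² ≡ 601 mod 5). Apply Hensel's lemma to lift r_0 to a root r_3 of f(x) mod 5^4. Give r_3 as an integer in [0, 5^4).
r_3 = 301 (mod 625)

Hensel's recurrence: r_{i+1} = r_i − f(r_i)·(f′(r_i))^{-1} mod 5^{i+2}, with f′(x) = 2x. Iterate:
  r_0 = 1 (mod 5)
  r_1 = 1 (mod 25)
  r_2 = 51 (mod 125)
  r_3 = 301 (mod 625)
Final: r_3 = 301, and one checks f(r_3) ≡ 0 mod 5^4.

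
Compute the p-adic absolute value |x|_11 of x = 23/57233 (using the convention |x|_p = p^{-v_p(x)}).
|23/57233|_11 = 1331

Step 1 — compute v_11(x) by factoring powers of 11 out of the numerator and denominator: v_11(23/57233) = -3. Step 2 — apply |x|_p = p^{-v_p(x)} = 11^{3} = 1331.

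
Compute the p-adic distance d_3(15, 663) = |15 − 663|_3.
d_3(15, 663) = 1/81

Step 1 — x − y = 15 − 663 = -648. Step 2 — v_3(-648) = 4 (factor: -648 = −(3^4 · 8); the sign does not affect v_p). Step 3 — |x − y|_3 = 3^{-4} = 1/81.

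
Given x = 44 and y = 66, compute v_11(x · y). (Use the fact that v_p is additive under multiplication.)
v_11(2904) = 2

v_p(x) = 1 (factor: 44 = 11^1 · 4); v_p(y) = 1 (factor: 66 = 11^1 · 6). Additivity: v_p(xy) = v_p(x) + v_p(y) = 1 + 1 = 2. (Direct check: xy = 2904 = 11^2 · (24).)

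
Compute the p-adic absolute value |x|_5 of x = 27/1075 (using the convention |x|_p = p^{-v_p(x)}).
|27/1075|_5 = 25

Step 1 — compute v_5(x) by factoring powers of 5 out of the numerator and denominator: v_5(27/1075) = -2. Step 2 — apply |x|_p = p^{-v_p(x)} = 5^{2} = 25.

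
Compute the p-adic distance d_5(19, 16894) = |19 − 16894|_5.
d_5(19, 16894) = 1/625

Step 1 — x − y = 19 − 16894 = -16875. Step 2 — v_5(-16875) = 4 (factor: -16875 = −(5^4 · 27); the sign does not affect v_p). Step 3 — |x − y|_5 = 5^{-4} = 1/625.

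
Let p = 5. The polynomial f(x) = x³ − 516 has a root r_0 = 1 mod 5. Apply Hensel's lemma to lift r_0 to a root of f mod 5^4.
r_3 = 356 (mod 625)

Hensel: r_{i+1} = r_i − f(r_i)/f′(r_i) mod 5^{i+2}, where f′(x) = 3x². Iterate:
  r_0 = 1 (mod 5)
  r_1 = 6 (mod 25)
  r_2 = 106 (mod 125)
  r_3 = 356 (mod 625)
Final: r = 356 with f(r) ≡ 0 mod 5^4.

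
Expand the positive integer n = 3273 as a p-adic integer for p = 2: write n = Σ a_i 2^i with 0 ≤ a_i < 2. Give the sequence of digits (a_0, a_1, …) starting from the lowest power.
(a_0, a_1, …) = (1, 0, 0, 1, 0, 0, 1, 1, 0, 0, 1, 1)

Repeated division by 2 gives the digits low-to-high: 3273 = 1 + 1·2^3 + 1·2^6 + 1·2^7 + 1·2^10 + 1·2^11. Digit sequence: (1, 0, 0, 1, 0, 0, 1, 1, 0, 0, 1, 1).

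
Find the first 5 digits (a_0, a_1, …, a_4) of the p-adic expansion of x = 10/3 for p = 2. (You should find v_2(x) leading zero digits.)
(a_0, …, a_4) = (0, 1, 1, 1, 0)

v_2(10/3) = 1, so a_0 = ... = a_0 = 0. Factor out: x = 2^1 · u with u = 5/3 a unit in ℤ_2. Expand u iteratively via a_{v+i} = u_i mod 2, u_{i+1} = (u_i − a_{v+i})/2:
  u_0 = 5/3;  a_1 = 1;  u_1 = (u_0 − 1)/2 = 1/3
  u_1 = 1/3;  a_2 = 1;  u_2 = (u_1 − 1)/2 = -1/3
  u_2 = -1/3;  a_3 = 1;  u_3 = (u_2 − 1)/2 = -2/3
  u_3 = -2/3;  a_4 = 0;  u_4 = (u_3 − 0)/2 = -1/3
Digits: (0, 1, 1, 1, 0).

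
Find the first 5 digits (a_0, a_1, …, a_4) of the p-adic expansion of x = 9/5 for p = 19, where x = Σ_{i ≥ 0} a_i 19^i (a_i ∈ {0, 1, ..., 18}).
(a_0, …, a_4) = (17, 3, 15, 3, 15)

v_19(9/5) = 0 (numerator and denominator both coprime to 19), so x ∈ ℤ_19^×. Compute digits iteratively via a_i = x_i mod 19, x_{i+1} = (x_i − a_i)/19, with x_0 = x:
  x_0 = 9/5;  a_0 = 17;  x_1 = (x_0 − 17)/19 = -4/5
  x_1 = -4/5;  a_1 = 3;  x_2 = (x_1 − 3)/19 = -1/5
  x_2 = -1/5;  a_2 = 15;  x_3 = (x_2 − 15)/19 = -4/5
  x_3 = -4/5;  a_3 = 3;  x_4 = (x_3 − 3)/19 = -1/5
  x_4 = -1/5;  a_4 = 15;  x_5 = (x_4 − 15)/19 = -4/5
Digits: (17, 3, 15, 3, 15).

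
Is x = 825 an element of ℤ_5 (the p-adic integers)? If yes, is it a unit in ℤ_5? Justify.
x ∈ ℤ_5 but not a unit; v_5(x) = 2 > 0

ℤ_5 = {x ∈ ℚ_5 : v_5(x) ≥ 0} and ℤ_5^× = {x ∈ ℤ_5 : v_5(x) = 0}. Here v_5(825) = v_5(num) − v_5(den) = 2; compare against these criteria.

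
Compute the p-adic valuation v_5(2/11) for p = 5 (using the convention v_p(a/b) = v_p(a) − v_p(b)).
v_5(2/11) = 0

Factor powers of 5 from the numerator and denominator of the reduced fraction: 2 = 5^0 · 2 and 11 = 5^0 · 11. Apply v_p(a/b) = v_p(a) − v_p(b): v_5(2/11) = 0 − 0 = 0.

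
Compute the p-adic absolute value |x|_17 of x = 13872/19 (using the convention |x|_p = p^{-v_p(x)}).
|13872/19|_17 = 1/289

Step 1 — compute v_17(x) by factoring powers of 17 out of the numerator and denominator: v_17(13872/19) = 2. Step 2 — apply |x|_p = p^{-v_p(x)} = 17^{-2} = 1/289.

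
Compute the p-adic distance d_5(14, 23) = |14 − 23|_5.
d_5(14, 23) = 1

Step 1 — x − y = 14 − 23 = -9. Step 2 — v_5(-9) = 0 (factor: -9 = −(5^0 · 9); the sign does not affect v_p). Step 3 — |x − y|_5 = 5^{0} = 1.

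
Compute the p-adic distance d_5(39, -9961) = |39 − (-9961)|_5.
d_5(39, -9961) = 1/625

Step 1 — x − y = 39 − (-9961) = 10000. Step 2 — v_5(10000) = 4 (factor: 10000 = (5^4 · 16); the sign does not affect v_p). Step 3 — |x − y|_5 = 5^{-4} = 1/625.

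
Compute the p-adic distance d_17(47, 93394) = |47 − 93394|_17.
d_17(47, 93394) = 1/4913

Step 1 — x − y = 47 − 93394 = -93347. Step 2 — v_17(-93347) = 3 (factor: -93347 = −(17^3 · 19); the sign does not affect v_p). Step 3 — |x − y|_17 = 17^{-3} = 1/4913.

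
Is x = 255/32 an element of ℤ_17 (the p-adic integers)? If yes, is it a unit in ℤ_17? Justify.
x ∈ ℤ_17 but not a unit; v_17(x) = 1 > 0

ℤ_17 = {x ∈ ℚ_17 : v_17(x) ≥ 0} and ℤ_17^× = {x ∈ ℤ_17 : v_17(x) = 0}. Here v_17(255/32) = v_17(num) − v_17(den) = 1; compare against these criteria.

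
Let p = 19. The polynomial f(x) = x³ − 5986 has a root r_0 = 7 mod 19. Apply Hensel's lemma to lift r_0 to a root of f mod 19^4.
r_3 = 106312 (mod 130321)

Hensel: r_{i+1} = r_i − f(r_i)/f′(r_i) mod 19^{i+2}, where f′(x) = 3x². Iterate:
  r_0 = 7 (mod 19)
  r_1 = 178 (mod 361)
  r_2 = 3427 (mod 6859)
  r_3 = 106312 (mod 130321)
Final: r = 106312 with f(r) ≡ 0 mod 19^4.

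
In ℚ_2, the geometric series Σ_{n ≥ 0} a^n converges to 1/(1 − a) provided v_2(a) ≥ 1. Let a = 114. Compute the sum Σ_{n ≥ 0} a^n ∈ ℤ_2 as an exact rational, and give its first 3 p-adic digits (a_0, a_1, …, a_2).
Σ a^n = 1/(1 − a) = -1/113;  first 3 digits = (1, 1, 1)

v_2(a) = 1 ≥ 1, so the series converges in ℤ_2 to 1/(1 − a) = 1/(1 − 114) = -1/113. Expand this rational in ℤ_2: compute digits iteratively via d_i = x_i mod 2, x_{i+1} = (x_i − d_i)/2. The first 3 digits are (1, 1, 1).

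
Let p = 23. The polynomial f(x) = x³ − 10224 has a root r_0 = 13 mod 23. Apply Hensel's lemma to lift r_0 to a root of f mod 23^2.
r_1 = 105 (mod 529)

Hensel: r_{i+1} = r_i − f(r_i)/f′(r_i) mod 23^{i+2}, where f′(x) = 3x². Iterate:
  r_0 = 13 (mod 23)
  r_1 = 105 (mod 529)
Final: r = 105 with f(r) ≡ 0 mod 23^2.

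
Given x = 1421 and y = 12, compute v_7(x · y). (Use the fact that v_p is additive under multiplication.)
v_7(17052) = 2

v_p(x) = 2 (factor: 1421 = 7^2 · 29); v_p(y) = 0 (factor: 12 = 7^0 · 12). Additivity: v_p(xy) = v_p(x) + v_p(y) = 2 + 0 = 2. (Direct check: xy = 17052 = 7^2 · (348).)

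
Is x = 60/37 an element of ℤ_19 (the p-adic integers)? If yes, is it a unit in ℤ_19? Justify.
x ∈ ℤ_19^× (unit); v_19(x) = 0

ℤ_19 = {x ∈ ℚ_19 : v_19(x) ≥ 0} and ℤ_19^× = {x ∈ ℤ_19 : v_19(x) = 0}. Here v_19(60/37) = v_19(num) − v_19(den) = 0; compare against these criteria.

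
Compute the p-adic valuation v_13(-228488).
v_13(-228488) = 4

v_13(n) is the largest exponent k such that 13^k divides n. Factor out: -228488 = -13^4 · 8. (Sign doesn't affect v_p.) So v_13(-228488) = 4.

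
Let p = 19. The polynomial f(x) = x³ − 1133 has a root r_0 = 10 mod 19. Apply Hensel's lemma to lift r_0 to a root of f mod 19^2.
r_1 = 67 (mod 361)

Hensel: r_{i+1} = r_i − f(r_i)/f′(r_i) mod 19^{i+2}, where f′(x) = 3x². Iterate:
  r_0 = 10 (mod 19)
  r_1 = 67 (mod 361)
Final: r = 67 with f(r) ≡ 0 mod 19^2.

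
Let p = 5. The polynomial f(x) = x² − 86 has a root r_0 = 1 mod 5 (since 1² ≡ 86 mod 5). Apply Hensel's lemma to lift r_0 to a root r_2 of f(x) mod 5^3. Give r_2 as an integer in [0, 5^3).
r_2 = 31 (mod 125)

Hensel's recurrence: r_{i+1} = r_i − f(r_i)·(f′(r_i))^{-1} mod 5^{i+2}, with f′(x) = 2x. Iterate:
  r_0 = 1 (mod 5)
  r_1 = 6 (mod 25)
  r_2 = 31 (mod 125)
Final: r_2 = 31, and one checks f(r_2) ≡ 0 mod 5^3.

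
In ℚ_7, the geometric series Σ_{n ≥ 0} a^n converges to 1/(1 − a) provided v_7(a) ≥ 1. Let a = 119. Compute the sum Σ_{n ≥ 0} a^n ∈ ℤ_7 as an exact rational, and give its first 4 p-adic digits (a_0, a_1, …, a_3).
Σ a^n = 1/(1 − a) = -1/118;  first 4 digits = (1, 3, 4, 5)

v_7(a) = 1 ≥ 1, so the series converges in ℤ_7 to 1/(1 − a) = 1/(1 − 119) = -1/118. Expand this rational in ℤ_7: compute digits iteratively via d_i = x_i mod 7, x_{i+1} = (x_i − d_i)/7. The first 4 digits are (1, 3, 4, 5).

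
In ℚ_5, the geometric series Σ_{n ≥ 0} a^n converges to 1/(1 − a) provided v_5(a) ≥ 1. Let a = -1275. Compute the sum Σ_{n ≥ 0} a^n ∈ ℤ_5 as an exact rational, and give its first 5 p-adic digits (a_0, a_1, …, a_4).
Σ a^n = 1/(1 − a) = 1/1276;  first 5 digits = (1, 0, 4, 4, 3)

v_5(a) = 2 ≥ 1, so the series converges in ℤ_5 to 1/(1 − a) = 1/(1 − (-1275)) = 1/1276. Expand this rational in ℤ_5: compute digits iteratively via d_i = x_i mod 5, x_{i+1} = (x_i − d_i)/5. The first 5 digits are (1, 0, 4, 4, 3).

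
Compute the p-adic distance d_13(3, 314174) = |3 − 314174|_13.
d_13(3, 314174) = 1/28561

Step 1 — x − y = 3 − 314174 = -314171. Step 2 — v_13(-314171) = 4 (factor: -314171 = −(13^4 · 11); the sign does not affect v_p). Step 3 — |x − y|_13 = 13^{-4} = 1/28561.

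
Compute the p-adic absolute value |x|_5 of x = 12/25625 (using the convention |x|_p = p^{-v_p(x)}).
|12/25625|_5 = 625

Step 1 — compute v_5(x) by factoring powers of 5 out of the numerator and denominator: v_5(12/25625) = -4. Step 2 — apply |x|_p = p^{-v_p(x)} = 5^{4} = 625.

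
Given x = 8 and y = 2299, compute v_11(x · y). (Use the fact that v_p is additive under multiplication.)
v_11(18392) = 2

v_p(x) = 0 (factor: 8 = 11^0 · 8); v_p(y) = 2 (factor: 2299 = 11^2 · 19). Additivity: v_p(xy) = v_p(x) + v_p(y) = 0 + 2 = 2. (Direct check: xy = 18392 = 11^2 · (152).)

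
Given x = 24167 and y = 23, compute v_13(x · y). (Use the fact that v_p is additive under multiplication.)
v_13(555841) = 3

v_p(x) = 3 (factor: 24167 = 13^3 · 11); v_p(y) = 0 (factor: 23 = 13^0 · 23). Additivity: v_p(xy) = v_p(x) + v_p(y) = 3 + 0 = 3. (Direct check: xy = 555841 = 13^3 · (253).)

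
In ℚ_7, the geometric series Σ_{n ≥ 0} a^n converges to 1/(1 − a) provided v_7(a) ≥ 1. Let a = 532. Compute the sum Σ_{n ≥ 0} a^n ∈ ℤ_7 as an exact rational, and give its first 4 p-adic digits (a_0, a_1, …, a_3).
Σ a^n = 1/(1 − a) = -1/531;  first 4 digits = (1, 6, 4, 6)

v_7(a) = 1 ≥ 1, so the series converges in ℤ_7 to 1/(1 − a) = 1/(1 − 532) = -1/531. Expand this rational in ℤ_7: compute digits iteratively via d_i = x_i mod 7, x_{i+1} = (x_i − d_i)/7. The first 4 digits are (1, 6, 4, 6).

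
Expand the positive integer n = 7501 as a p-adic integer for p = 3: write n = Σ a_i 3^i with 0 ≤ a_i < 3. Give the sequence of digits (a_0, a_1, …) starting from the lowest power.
(a_0, a_1, …) = (1, 1, 2, 1, 2, 0, 1, 0, 1)

Repeated division by 3 gives the digits low-to-high: 7501 = 1 + 1·3^1 + 2·3^2 + 1·3^3 + 2·3^4 + 1·3^6 + 1·3^8. Digit sequence: (1, 1, 2, 1, 2, 0, 1, 0, 1).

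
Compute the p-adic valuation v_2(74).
v_2(74) = 1

v_2(n) is the largest exponent k such that 2^k divides n. Factor out: 74 = 2^1 · 37. (Sign doesn't affect v_p.) So v_2(74) = 1.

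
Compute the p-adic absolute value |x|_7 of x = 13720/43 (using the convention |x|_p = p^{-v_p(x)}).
|13720/43|_7 = 1/343

Step 1 — compute v_7(x) by factoring powers of 7 out of the numerator and denominator: v_7(13720/43) = 3. Step 2 — apply |x|_p = p^{-v_p(x)} = 7^{-3} = 1/343.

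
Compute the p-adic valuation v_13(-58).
v_13(-58) = 0

v_13(n) is the largest exponent k such that 13^k divides n. Factor out: -58 = -13^0 · 58. (Sign doesn't affect v_p.) So v_13(-58) = 0.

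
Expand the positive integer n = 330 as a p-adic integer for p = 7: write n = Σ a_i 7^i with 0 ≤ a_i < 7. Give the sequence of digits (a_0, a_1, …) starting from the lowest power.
(a_0, a_1, …) = (1, 5, 6)

Repeated division by 7 gives the digits low-to-high: 330 = 1 + 5·7^1 + 6·7^2. Digit sequence: (1, 5, 6).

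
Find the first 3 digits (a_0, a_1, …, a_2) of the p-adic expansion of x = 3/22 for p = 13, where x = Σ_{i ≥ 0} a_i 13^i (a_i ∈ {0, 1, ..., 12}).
(a_0, …, a_2) = (9, 7, 0)

v_13(3/22) = 0 (numerator and denominator both coprime to 13), so x ∈ ℤ_13^×. Compute digits iteratively via a_i = x_i mod 13, x_{i+1} = (x_i − a_i)/13, with x_0 = x:
  x_0 = 3/22;  a_0 = 9;  x_1 = (x_0 − 9)/13 = -15/22
  x_1 = -15/22;  a_1 = 7;  x_2 = (x_1 − 7)/13 = -13/22
  x_2 = -13/22;  a_2 = 0;  x_3 = (x_2 − 0)/13 = -1/22
Digits: (9, 7, 0).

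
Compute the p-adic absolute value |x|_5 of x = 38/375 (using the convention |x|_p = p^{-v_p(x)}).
|38/375|_5 = 125

Step 1 — compute v_5(x) by factoring powers of 5 out of the numerator and denominator: v_5(38/375) = -3. Step 2 — apply |x|_p = p^{-v_p(x)} = 5^{3} = 125.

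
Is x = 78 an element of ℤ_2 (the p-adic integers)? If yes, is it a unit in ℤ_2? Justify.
x ∈ ℤ_2 but not a unit; v_2(x) = 1 > 0

ℤ_2 = {x ∈ ℚ_2 : v_2(x) ≥ 0} and ℤ_2^× = {x ∈ ℤ_2 : v_2(x) = 0}. Here v_2(78) = v_2(num) − v_2(den) = 1; compare against these criteria.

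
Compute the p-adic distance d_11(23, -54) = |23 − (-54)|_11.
d_11(23, -54) = 1/11

Step 1 — x − y = 23 − (-54) = 77. Step 2 — v_11(77) = 1 (factor: 77 = (11^1 · 7); the sign does not affect v_p). Step 3 — |x − y|_11 = 11^{-1} = 1/11.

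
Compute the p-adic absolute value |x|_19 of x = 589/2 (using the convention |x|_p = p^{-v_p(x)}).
|589/2|_19 = 1/19

Step 1 — compute v_19(x) by factoring powers of 19 out of the numerator and denominator: v_19(589/2) = 1. Step 2 — apply |x|_p = p^{-v_p(x)} = 19^{-1} = 1/19.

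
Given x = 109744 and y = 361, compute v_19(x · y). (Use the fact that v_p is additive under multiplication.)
v_19(39617584) = 5

v_p(x) = 3 (factor: 109744 = 19^3 · 16); v_p(y) = 2 (factor: 361 = 19^2 · 1). Additivity: v_p(xy) = v_p(x) + v_p(y) = 3 + 2 = 5. (Direct check: xy = 39617584 = 19^5 · (16).)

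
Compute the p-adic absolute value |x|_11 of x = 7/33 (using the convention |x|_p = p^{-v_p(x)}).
|7/33|_11 = 11

Step 1 — compute v_11(x) by factoring powers of 11 out of the numerator and denominator: v_11(7/33) = -1. Step 2 — apply |x|_p = p^{-v_p(x)} = 11^{1} = 11.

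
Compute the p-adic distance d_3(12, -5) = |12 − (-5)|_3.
d_3(12, -5) = 1

Step 1 — x − y = 12 − (-5) = 17. Step 2 — v_3(17) = 0 (factor: 17 = (3^0 · 17); the sign does not affect v_p). Step 3 — |x − y|_3 = 3^{0} = 1.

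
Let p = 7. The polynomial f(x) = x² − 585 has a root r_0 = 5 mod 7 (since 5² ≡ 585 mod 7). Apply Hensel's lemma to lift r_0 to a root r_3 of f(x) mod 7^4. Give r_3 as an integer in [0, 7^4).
r_3 = 1531 (mod 2401)

Hensel's recurrence: r_{i+1} = r_i − f(r_i)·(f′(r_i))^{-1} mod 7^{i+2}, with f′(x) = 2x. Iterate:
  r_0 = 5 (mod 7)
  r_1 = 12 (mod 49)
  r_2 = 159 (mod 343)
  r_3 = 1531 (mod 2401)
Final: r_3 = 1531, and one checks f(r_3) ≡ 0 mod 7^4.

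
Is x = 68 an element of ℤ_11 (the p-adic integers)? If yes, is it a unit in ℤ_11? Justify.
x ∈ ℤ_11^× (unit); v_11(x) = 0

ℤ_11 = {x ∈ ℚ_11 : v_11(x) ≥ 0} and ℤ_11^× = {x ∈ ℤ_11 : v_11(x) = 0}. Here v_11(68) = v_11(num) − v_11(den) = 0; compare against these criteria.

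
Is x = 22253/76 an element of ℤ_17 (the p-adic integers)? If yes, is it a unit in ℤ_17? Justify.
x ∈ ℤ_17 but not a unit; v_17(x) = 2 > 0

ℤ_17 = {x ∈ ℚ_17 : v_17(x) ≥ 0} and ℤ_17^× = {x ∈ ℤ_17 : v_17(x) = 0}. Here v_17(22253/76) = v_17(num) − v_17(den) = 2; compare against these criteria.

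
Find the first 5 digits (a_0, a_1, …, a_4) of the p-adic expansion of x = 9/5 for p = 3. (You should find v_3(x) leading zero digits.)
(a_0, …, a_4) = (0, 0, 2, 0, 1)

v_3(9/5) = 2, so a_0 = ... = a_1 = 0. Factor out: x = 3^2 · u with u = 1/5 a unit in ℤ_3. Expand u iteratively via a_{v+i} = u_i mod 3, u_{i+1} = (u_i − a_{v+i})/3:
  u_0 = 1/5;  a_2 = 2;  u_1 = (u_0 − 2)/3 = -3/5
  u_1 = -3/5;  a_3 = 0;  u_2 = (u_1 − 0)/3 = -1/5
  u_2 = -1/5;  a_4 = 1;  u_3 = (u_2 − 1)/3 = -2/5
Digits: (0, 0, 2, 0, 1).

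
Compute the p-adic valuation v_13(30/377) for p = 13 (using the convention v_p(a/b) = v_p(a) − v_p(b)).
v_13(30/377) = -1

Factor powers of 13 from the numerator and denominator of the reduced fraction: 30 = 13^0 · 30 and 377 = 13^1 · 29. Apply v_p(a/b) = v_p(a) − v_p(b): v_13(30/377) = 0 − 1 = -1.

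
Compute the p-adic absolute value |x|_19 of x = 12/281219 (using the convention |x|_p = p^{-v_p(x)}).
|12/281219|_19 = 6859

Step 1 — compute v_19(x) by factoring powers of 19 out of the numerator and denominator: v_19(12/281219) = -3. Step 2 — apply |x|_p = p^{-v_p(x)} = 19^{3} = 6859.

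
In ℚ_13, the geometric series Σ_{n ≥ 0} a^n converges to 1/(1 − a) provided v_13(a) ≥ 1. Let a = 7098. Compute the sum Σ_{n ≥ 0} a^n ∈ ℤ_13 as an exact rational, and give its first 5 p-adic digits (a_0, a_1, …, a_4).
Σ a^n = 1/(1 − a) = -1/7097;  first 5 digits = (1, 0, 3, 3, 9)

v_13(a) = 2 ≥ 1, so the series converges in ℤ_13 to 1/(1 − a) = 1/(1 − 7098) = -1/7097. Expand this rational in ℤ_13: compute digits iteratively via d_i = x_i mod 13, x_{i+1} = (x_i − d_i)/13. The first 5 digits are (1, 0, 3, 3, 9).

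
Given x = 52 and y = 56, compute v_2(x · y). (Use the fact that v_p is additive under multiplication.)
v_2(2912) = 5

v_p(x) = 2 (factor: 52 = 2^2 · 13); v_p(y) = 3 (factor: 56 = 2^3 · 7). Additivity: v_p(xy) = v_p(x) + v_p(y) = 2 + 3 = 5. (Direct check: xy = 2912 = 2^5 · (91).)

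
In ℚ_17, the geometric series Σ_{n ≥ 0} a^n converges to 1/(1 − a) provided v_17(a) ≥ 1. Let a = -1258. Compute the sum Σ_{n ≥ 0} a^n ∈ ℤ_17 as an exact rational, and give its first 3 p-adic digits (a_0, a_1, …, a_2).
Σ a^n = 1/(1 − a) = 1/1259;  first 3 digits = (1, 11, 14)

v_17(a) = 1 ≥ 1, so the series converges in ℤ_17 to 1/(1 − a) = 1/(1 − (-1258)) = 1/1259. Expand this rational in ℤ_17: compute digits iteratively via d_i = x_i mod 17, x_{i+1} = (x_i − d_i)/17. The first 3 digits are (1, 11, 14).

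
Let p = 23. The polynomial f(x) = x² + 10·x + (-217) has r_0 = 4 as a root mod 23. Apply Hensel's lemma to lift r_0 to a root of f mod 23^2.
r_1 = 395 (mod 529)

Hensel: r_{i+1} = r_i − f(r_i)·(f′(r_i))^{-1} mod 23^{i+2}, f′(x) = 2x + 10. Iterate:
  r_0 = 4 (mod 23)
  r_1 = 395 (mod 529)
Final: r = 395 satisfies f(r) ≡ 0 mod 23^2.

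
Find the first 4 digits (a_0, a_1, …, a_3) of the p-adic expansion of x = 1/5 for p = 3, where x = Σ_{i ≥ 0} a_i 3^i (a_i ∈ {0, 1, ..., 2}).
(a_0, …, a_3) = (2, 0, 1, 2)

v_3(1/5) = 0 (numerator and denominator both coprime to 3), so x ∈ ℤ_3^×. Compute digits iteratively via a_i = x_i mod 3, x_{i+1} = (x_i − a_i)/3, with x_0 = x:
  x_0 = 1/5;  a_0 = 2;  x_1 = (x_0 − 2)/3 = -3/5
  x_1 = -3/5;  a_1 = 0;  x_2 = (x_1 − 0)/3 = -1/5
  x_2 = -1/5;  a_2 = 1;  x_3 = (x_2 − 1)/3 = -2/5
  x_3 = -2/5;  a_3 = 2;  x_4 = (x_3 − 2)/3 = -4/5
Digits: (2, 0, 1, 2).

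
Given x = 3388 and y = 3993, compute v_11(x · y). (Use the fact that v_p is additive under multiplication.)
v_11(13528284) = 5

v_p(x) = 2 (factor: 3388 = 11^2 · 28); v_p(y) = 3 (factor: 3993 = 11^3 · 3). Additivity: v_p(xy) = v_p(x) + v_p(y) = 2 + 3 = 5. (Direct check: xy = 13528284 = 11^5 · (84).)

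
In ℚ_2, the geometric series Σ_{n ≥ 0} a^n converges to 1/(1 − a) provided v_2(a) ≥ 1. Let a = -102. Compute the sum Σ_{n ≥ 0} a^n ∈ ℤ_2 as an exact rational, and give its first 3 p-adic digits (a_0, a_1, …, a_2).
Σ a^n = 1/(1 − a) = 1/103;  first 3 digits = (1, 1, 1)

v_2(a) = 1 ≥ 1, so the series converges in ℤ_2 to 1/(1 − a) = 1/(1 − (-102)) = 1/103. Expand this rational in ℤ_2: compute digits iteratively via d_i = x_i mod 2, x_{i+1} = (x_i − d_i)/2. The first 3 digits are (1, 1, 1).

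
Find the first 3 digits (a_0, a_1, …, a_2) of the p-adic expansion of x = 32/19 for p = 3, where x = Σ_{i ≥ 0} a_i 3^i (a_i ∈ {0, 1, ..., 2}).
(a_0, …, a_2) = (2, 1, 2)

v_3(32/19) = 0 (numerator and denominator both coprime to 3), so x ∈ ℤ_3^×. Compute digits iteratively via a_i = x_i mod 3, x_{i+1} = (x_i − a_i)/3, with x_0 = x:
  x_0 = 32/19;  a_0 = 2;  x_1 = (x_0 − 2)/3 = -2/19
  x_1 = -2/19;  a_1 = 1;  x_2 = (x_1 − 1)/3 = -7/19
  x_2 = -7/19;  a_2 = 2;  x_3 = (x_2 − 2)/3 = -15/19
Digits: (2, 1, 2).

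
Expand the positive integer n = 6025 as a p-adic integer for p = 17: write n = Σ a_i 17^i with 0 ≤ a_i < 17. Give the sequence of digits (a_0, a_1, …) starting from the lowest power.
(a_0, a_1, …) = (7, 14, 3, 1)

Repeated division by 17 gives the digits low-to-high: 6025 = 7 + 14·17^1 + 3·17^2 + 1·17^3. Digit sequence: (7, 14, 3, 1).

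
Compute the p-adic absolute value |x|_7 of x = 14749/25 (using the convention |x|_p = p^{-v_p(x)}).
|14749/25|_7 = 1/343

Step 1 — compute v_7(x) by factoring powers of 7 out of the numerator and denominator: v_7(14749/25) = 3. Step 2 — apply |x|_p = p^{-v_p(x)} = 7^{-3} = 1/343.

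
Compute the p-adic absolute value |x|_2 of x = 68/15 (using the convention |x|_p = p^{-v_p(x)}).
|68/15|_2 = 1/4

Step 1 — compute v_2(x) by factoring powers of 2 out of the numerator and denominator: v_2(68/15) = 2. Step 2 — apply |x|_p = p^{-v_p(x)} = 2^{-2} = 1/4.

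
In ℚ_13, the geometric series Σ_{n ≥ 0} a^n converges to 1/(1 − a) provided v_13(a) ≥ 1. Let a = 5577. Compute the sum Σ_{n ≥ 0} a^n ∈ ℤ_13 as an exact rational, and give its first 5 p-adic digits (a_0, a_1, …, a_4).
Σ a^n = 1/(1 − a) = -1/5576;  first 5 digits = (1, 0, 7, 2, 10)

v_13(a) = 2 ≥ 1, so the series converges in ℤ_13 to 1/(1 − a) = 1/(1 − 5577) = -1/5576. Expand this rational in ℤ_13: compute digits iteratively via d_i = x_i mod 13, x_{i+1} = (x_i − d_i)/13. The first 5 digits are (1, 0, 7, 2, 10).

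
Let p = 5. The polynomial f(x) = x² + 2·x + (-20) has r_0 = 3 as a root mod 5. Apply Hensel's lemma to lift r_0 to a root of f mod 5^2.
r_1 = 13 (mod 25)

Hensel: r_{i+1} = r_i − f(r_i)·(f′(r_i))^{-1} mod 5^{i+2}, f′(x) = 2x + 2. Iterate:
  r_0 = 3 (mod 5)
  r_1 = 13 (mod 25)
Final: r = 13 satisfies f(r) ≡ 0 mod 5^2.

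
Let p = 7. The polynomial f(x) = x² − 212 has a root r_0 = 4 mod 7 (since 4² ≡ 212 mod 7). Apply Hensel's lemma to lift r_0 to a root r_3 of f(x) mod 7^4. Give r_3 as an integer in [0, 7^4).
r_3 = 1229 (mod 2401)

Hensel's recurrence: r_{i+1} = r_i − f(r_i)·(f′(r_i))^{-1} mod 7^{i+2}, with f′(x) = 2x. Iterate:
  r_0 = 4 (mod 7)
  r_1 = 4 (mod 49)
  r_2 = 200 (mod 343)
  r_3 = 1229 (mod 2401)
Final: r_3 = 1229, and one checks f(r_3) ≡ 0 mod 7^4.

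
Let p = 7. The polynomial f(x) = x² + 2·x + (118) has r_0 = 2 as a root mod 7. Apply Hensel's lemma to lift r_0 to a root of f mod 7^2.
r_1 = 30 (mod 49)

Hensel: r_{i+1} = r_i − f(r_i)·(f′(r_i))^{-1} mod 7^{i+2}, f′(x) = 2x + 2. Iterate:
  r_0 = 2 (mod 7)
  r_1 = 30 (mod 49)
Final: r = 30 satisfies f(r) ≡ 0 mod 7^2.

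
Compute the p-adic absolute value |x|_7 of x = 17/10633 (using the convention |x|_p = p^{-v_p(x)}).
|17/10633|_7 = 343

Step 1 — compute v_7(x) by factoring powers of 7 out of the numerator and denominator: v_7(17/10633) = -3. Step 2 — apply |x|_p = p^{-v_p(x)} = 7^{3} = 343.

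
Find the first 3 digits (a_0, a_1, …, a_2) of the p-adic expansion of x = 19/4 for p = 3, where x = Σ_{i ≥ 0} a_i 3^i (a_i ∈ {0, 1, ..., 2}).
(a_0, …, a_2) = (1, 2, 2)

v_3(19/4) = 0 (numerator and denominator both coprime to 3), so x ∈ ℤ_3^×. Compute digits iteratively via a_i = x_i mod 3, x_{i+1} = (x_i − a_i)/3, with x_0 = x:
  x_0 = 19/4;  a_0 = 1;  x_1 = (x_0 − 1)/3 = 5/4
  x_1 = 5/4;  a_1 = 2;  x_2 = (x_1 − 2)/3 = -1/4
  x_2 = -1/4;  a_2 = 2;  x_3 = (x_2 − 2)/3 = -3/4
Digits: (1, 2, 2).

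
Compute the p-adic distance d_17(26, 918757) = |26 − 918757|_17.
d_17(26, 918757) = 1/83521

Step 1 — x − y = 26 − 918757 = -918731. Step 2 — v_17(-918731) = 4 (factor: -918731 = −(17^4 · 11); the sign does not affect v_p). Step 3 — |x − y|_17 = 17^{-4} = 1/83521.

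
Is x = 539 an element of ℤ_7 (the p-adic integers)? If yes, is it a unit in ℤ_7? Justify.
x ∈ ℤ_7 but not a unit; v_7(x) = 2 > 0

ℤ_7 = {x ∈ ℚ_7 : v_7(x) ≥ 0} and ℤ_7^× = {x ∈ ℤ_7 : v_7(x) = 0}. Here v_7(539) = v_7(num) − v_7(den) = 2; compare against these criteria.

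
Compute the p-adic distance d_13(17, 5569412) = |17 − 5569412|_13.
d_13(17, 5569412) = 1/371293

Step 1 — x − y = 17 − 5569412 = -5569395. Step 2 — v_13(-5569395) = 5 (factor: -5569395 = −(13^5 · 15); the sign does not affect v_p). Step 3 — |x − y|_13 = 13^{-5} = 1/371293.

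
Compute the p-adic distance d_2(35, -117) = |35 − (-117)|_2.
d_2(35, -117) = 1/8

Step 1 — x − y = 35 − (-117) = 152. Step 2 — v_2(152) = 3 (factor: 152 = (2^3 · 19); the sign does not affect v_p). Step 3 — |x − y|_2 = 2^{-3} = 1/8.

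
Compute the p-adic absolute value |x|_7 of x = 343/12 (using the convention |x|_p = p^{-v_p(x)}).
|343/12|_7 = 1/343

Step 1 — compute v_7(x) by factoring powers of 7 out of the numerator and denominator: v_7(343/12) = 3. Step 2 — apply |x|_p = p^{-v_p(x)} = 7^{-3} = 1/343.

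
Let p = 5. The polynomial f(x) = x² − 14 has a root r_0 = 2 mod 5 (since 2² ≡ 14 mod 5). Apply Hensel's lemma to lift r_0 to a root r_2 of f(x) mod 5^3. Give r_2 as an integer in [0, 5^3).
r_2 = 42 (mod 125)

Hensel's recurrence: r_{i+1} = r_i − f(r_i)·(f′(r_i))^{-1} mod 5^{i+2}, with f′(x) = 2x. Iterate:
  r_0 = 2 (mod 5)
  r_1 = 17 (mod 25)
  r_2 = 42 (mod 125)
Final: r_2 = 42, and one checks f(r_2) ≡ 0 mod 5^3.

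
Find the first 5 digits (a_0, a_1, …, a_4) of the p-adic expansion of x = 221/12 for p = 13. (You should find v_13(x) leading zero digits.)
(a_0, …, a_4) = (0, 9, 7, 7, 7)

v_13(221/12) = 1, so a_0 = ... = a_0 = 0. Factor out: x = 13^1 · u with u = 17/12 a unit in ℤ_13. Expand u iteratively via a_{v+i} = u_i mod 13, u_{i+1} = (u_i − a_{v+i})/13:
  u_0 = 17/12;  a_1 = 9;  u_1 = (u_0 − 9)/13 = -7/12
  u_1 = -7/12;  a_2 = 7;  u_2 = (u_1 − 7)/13 = -7/12
  u_2 = -7/12;  a_3 = 7;  u_3 = (u_2 − 7)/13 = -7/12
  u_3 = -7/12;  a_4 = 7;  u_4 = (u_3 − 7)/13 = -7/12
Digits: (0, 9, 7, 7, 7).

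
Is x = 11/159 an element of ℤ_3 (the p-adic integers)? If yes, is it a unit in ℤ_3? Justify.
x ∉ ℤ_3 (v_3(x) = -1 < 0)

ℤ_3 = {x ∈ ℚ_3 : v_3(x) ≥ 0} and ℤ_3^× = {x ∈ ℤ_3 : v_3(x) = 0}. Here v_3(11/159) = v_3(num) − v_3(den) = -1; compare against these criteria.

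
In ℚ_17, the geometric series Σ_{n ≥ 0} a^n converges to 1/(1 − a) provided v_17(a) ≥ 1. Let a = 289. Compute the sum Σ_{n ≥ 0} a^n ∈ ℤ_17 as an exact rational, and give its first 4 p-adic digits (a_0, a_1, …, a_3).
Σ a^n = 1/(1 − a) = -1/288;  first 4 digits = (1, 0, 1, 0)

v_17(a) = 2 ≥ 1, so the series converges in ℤ_17 to 1/(1 − a) = 1/(1 − 289) = -1/288. Expand this rational in ℤ_17: compute digits iteratively via d_i = x_i mod 17, x_{i+1} = (x_i − d_i)/17. The first 4 digits are (1, 0, 1, 0).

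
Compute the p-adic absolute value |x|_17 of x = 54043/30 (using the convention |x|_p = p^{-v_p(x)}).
|54043/30|_17 = 1/4913

Step 1 — compute v_17(x) by factoring powers of 17 out of the numerator and denominator: v_17(54043/30) = 3. Step 2 — apply |x|_p = p^{-v_p(x)} = 17^{-3} = 1/4913.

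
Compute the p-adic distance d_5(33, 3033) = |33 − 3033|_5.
d_5(33, 3033) = 1/125

Step 1 — x − y = 33 − 3033 = -3000. Step 2 — v_5(-3000) = 3 (factor: -3000 = −(5^3 · 24); the sign does not affect v_p). Step 3 — |x − y|_5 = 5^{-3} = 1/125.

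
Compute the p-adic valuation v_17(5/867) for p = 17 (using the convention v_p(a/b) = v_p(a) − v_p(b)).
v_17(5/867) = -2

Factor powers of 17 from the numerator and denominator of the reduced fraction: 5 = 17^0 · 5 and 867 = 17^2 · 3. Apply v_p(a/b) = v_p(a) − v_p(b): v_17(5/867) = 0 − 2 = -2.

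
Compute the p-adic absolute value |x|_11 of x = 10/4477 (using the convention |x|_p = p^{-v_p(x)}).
|10/4477|_11 = 121

Step 1 — compute v_11(x) by factoring powers of 11 out of the numerator and denominator: v_11(10/4477) = -2. Step 2 — apply |x|_p = p^{-v_p(x)} = 11^{2} = 121.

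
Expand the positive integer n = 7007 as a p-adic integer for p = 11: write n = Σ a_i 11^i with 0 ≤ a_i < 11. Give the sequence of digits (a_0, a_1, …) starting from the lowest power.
(a_0, a_1, …) = (0, 10, 2, 5)

Repeated division by 11 gives the digits low-to-high: 7007 = 10·11^1 + 2·11^2 + 5·11^3. Digit sequence: (0, 10, 2, 5).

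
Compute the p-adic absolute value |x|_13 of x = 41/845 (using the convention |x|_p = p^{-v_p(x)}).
|41/845|_13 = 169

Step 1 — compute v_13(x) by factoring powers of 13 out of the numerator and denominator: v_13(41/845) = -2. Step 2 — apply |x|_p = p^{-v_p(x)} = 13^{2} = 169.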